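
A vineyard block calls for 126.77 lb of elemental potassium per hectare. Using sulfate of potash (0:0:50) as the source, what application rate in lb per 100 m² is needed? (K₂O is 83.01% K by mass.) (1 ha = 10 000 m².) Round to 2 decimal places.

As K₂O: 126.77 / 0.8301 = 152.717 lb per hectare.
Product per hectare = 152.717 / 50% = 305.433 lb.
Convert to per 100 m²: 305.433 × 0.01 = 3.05433 lb.

3.05 lb of product per hundred sq m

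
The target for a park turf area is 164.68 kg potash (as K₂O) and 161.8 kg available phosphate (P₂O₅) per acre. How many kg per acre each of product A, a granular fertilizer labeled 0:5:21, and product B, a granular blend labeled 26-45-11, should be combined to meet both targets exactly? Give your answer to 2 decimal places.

632.67 kg product A, 289.26 kg product B

With a, b = kg per acre of product A and product B:
K₂O: 0.21·a + 0.11·b = 164.68
P₂O₅: 0.05·a + 0.45·b = 161.8
From row1: a = (164.68 − 0.11·b) / 0.21.
Into row2: 0.05·(164.68 − 0.11·b)/0.21 + 0.45·b = 161.8 → b = 289.258, a = 632.674.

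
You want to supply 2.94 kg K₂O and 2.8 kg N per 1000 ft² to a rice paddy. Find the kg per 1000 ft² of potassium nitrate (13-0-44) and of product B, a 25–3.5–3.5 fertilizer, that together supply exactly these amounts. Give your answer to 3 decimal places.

Per-1000 ft² balance (a = potassium nitrate, b = product B):
K₂O: 0.44·a + 0.035·b = 2.94
N: 0.13·a + 0.25·b = 2.8
Eliminate a: (row1) − 0.44/0.13·(row2) → -0.811154·b = -6.53692, so b = 8.0588.
Back-substitute: a = (2.94 − 0.035·8.0588) / 0.44 = 6.04078.

6.041 kg potassium nitrate, 8.059 kg product B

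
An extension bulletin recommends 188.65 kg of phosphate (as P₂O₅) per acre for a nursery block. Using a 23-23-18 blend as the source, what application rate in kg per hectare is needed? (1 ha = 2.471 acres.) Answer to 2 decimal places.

Product per acre = 188.65 / 23% = 820.217 kg.
Convert to per hectare: 820.217 × 2.471 = 2026.757 kg.

2026.76 kg of product per hectare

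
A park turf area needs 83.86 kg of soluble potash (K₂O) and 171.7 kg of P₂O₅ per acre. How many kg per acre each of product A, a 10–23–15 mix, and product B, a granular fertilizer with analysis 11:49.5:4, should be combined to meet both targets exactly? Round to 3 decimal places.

532.555 kg product A, 99.419 kg product B

With a, b = kg per acre of product A and product B:
K₂O: 0.15·a + 0.04·b = 83.86
P₂O₅: 0.23·a + 0.495·b = 171.7
Solving simultaneously: a = 532.55496, b = 99.4189.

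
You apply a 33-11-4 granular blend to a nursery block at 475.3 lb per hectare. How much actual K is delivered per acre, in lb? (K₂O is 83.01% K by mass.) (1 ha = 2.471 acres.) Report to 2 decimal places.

K₂O per hectare = 475.3 × 4% = 19.012 lb.
Elemental K = 19.012 × 0.8301 = 15.7819 lb per hectare.
Convert to per acre: 15.7819 × 0.404694 = 6.38683 lb.

6.39 lb K per acre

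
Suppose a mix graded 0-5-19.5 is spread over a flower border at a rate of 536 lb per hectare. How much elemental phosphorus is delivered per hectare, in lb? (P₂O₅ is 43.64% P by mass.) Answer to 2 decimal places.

11.70 lb P per hectare

P₂O₅ per hectare = 536 × 5% = 26.8 lb.
Elemental P = 26.8 × 0.4364 = 11.6955 lb per hectare.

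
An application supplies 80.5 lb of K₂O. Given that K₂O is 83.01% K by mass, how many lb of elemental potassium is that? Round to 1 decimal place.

K = 80.5 × 0.8301 = 66.823 lb.

66.8 lb K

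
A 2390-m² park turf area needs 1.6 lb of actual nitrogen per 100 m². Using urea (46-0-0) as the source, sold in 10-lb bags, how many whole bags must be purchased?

Product per 100 m² = 1.6 / 46% = 3.47826 lb.
Total product = 3.47826 × 2390 / 100 = 83.1304 lb.
Bags = ⌈83.1304 / 10⌉ = 9.

9 bags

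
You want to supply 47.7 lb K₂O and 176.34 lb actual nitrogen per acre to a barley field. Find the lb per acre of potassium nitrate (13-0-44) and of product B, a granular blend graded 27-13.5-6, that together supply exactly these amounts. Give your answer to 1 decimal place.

20.7 lb potassium nitrate, 643.1 lb product B

Per-acre balance (a = potassium nitrate, b = product B):
K₂O: 0.44·a + 0.06·b = 47.7
N: 0.13·a + 0.27·b = 176.34
From row1: a = (47.7 − 0.06·b) / 0.44.
Into row2: 0.13·(47.7 − 0.06·b)/0.44 + 0.27·b = 176.34 → b = 643.141, a = 20.7081.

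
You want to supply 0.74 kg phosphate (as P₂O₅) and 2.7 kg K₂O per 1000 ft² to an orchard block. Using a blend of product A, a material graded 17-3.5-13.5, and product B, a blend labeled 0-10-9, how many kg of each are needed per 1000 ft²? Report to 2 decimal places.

With a, b = kg per 1000 ft² of product A and product B:
P₂O₅: 0.035·a + 0.1·b = 0.74
K₂O: 0.135·a + 0.09·b = 2.7
Eliminate b: (row1) − 0.1/0.09·(row2) → -0.115·a = -2.26, so a = 19.6522.
Then b = (2.7 − 0.135·19.6522) / 0.09 = 0.521739.

19.65 kg product A, 0.52 kg product B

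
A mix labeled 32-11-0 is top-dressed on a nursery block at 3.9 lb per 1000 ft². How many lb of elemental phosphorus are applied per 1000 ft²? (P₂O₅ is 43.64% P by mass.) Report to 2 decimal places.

0.19 lb P per thousand sq ft

P₂O₅ per 1000 ft² = 3.9 × 11% = 0.429 lb.
Elemental P = 0.429 × 0.4364 = 0.187216 lb per 1000 ft².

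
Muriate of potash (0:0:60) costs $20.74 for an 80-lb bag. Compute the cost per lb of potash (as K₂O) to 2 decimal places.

K₂O in bag = 80 × 60% = 48 lb.
Cost per lb K₂O = $20.74 / 48 = $0.4321.

$0.43 per lb K₂O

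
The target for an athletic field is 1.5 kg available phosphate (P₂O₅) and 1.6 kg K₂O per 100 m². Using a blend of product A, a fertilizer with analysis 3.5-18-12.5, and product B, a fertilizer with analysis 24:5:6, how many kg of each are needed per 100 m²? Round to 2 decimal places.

Let a = kg of product A, b = kg of product B (per 100 m²).
P₂O₅: 0.18·a + 0.05·b = 1.5
K₂O: 0.125·a + 0.06·b = 1.6
Solving simultaneously: a = 2.1978, b = 22.0879.

2.20 kg product A, 22.09 kg product B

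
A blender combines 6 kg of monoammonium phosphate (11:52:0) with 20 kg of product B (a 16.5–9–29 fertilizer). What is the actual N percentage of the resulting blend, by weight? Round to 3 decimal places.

15.231% N

Total mass = 6 + 20 = 26 kg.
N mass = 11%×6 + 16.5%×20 = 3.96 kg.
% N = 3.96 / 26 = 15.2308%.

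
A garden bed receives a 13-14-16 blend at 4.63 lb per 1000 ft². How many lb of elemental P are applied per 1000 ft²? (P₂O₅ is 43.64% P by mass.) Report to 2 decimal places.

0.28 lb P per thousand sq ft

P₂O₅ per 1000 ft² = 4.63 × 14% = 0.6482 lb.
Elemental P = 0.6482 × 0.4364 = 0.282874 lb per 1000 ft².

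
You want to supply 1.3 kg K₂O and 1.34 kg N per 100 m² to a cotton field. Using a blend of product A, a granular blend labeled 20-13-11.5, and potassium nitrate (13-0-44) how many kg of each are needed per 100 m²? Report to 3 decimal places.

5.758 kg product A, 1.450 kg potassium nitrate

With a, b = kg per 100 m² of product A and potassium nitrate:
K₂O: 0.115·a + 0.44·b = 1.3
N: 0.2·a + 0.13·b = 1.34
Eliminate a: (row1) − 0.115/0.2·(row2) → 0.36525·b = 0.5295, so b = 1.44969.
Back-substitute: a = (1.3 − 0.44·1.44969) / 0.115 = 5.7577.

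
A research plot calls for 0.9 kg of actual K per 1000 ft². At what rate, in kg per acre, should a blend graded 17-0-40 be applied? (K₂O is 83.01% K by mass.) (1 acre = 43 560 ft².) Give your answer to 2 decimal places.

As K₂O: 0.9 / 0.8301 = 1.08421 kg per 1000 ft².
Product per 1000 ft² = 1.08421 / 40% = 2.71052 kg.
Convert to per acre: 2.71052 × 43.56 = 118.0701 kg.

118.07 kg of product per acre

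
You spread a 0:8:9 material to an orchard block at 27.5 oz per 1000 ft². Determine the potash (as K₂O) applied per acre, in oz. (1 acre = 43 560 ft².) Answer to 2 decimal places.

K₂O per 1000 ft² = 27.5 × 9% = 2.475 oz.
Convert to per acre: 2.475 × 43.56 = 107.811 oz.

107.81 oz K₂O per acre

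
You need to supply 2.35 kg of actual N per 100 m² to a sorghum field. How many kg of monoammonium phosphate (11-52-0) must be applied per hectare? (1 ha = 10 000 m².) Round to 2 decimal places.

2136.36 kg of product per hectare

Product per 100 m² = 2.35 / 11% = 21.3636 kg.
Convert to per hectare: 21.3636 × 100 = 2136.364 kg.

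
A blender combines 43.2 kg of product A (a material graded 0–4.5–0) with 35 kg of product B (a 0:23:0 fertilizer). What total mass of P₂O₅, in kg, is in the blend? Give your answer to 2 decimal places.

P₂O₅ mass = 4.5%×43.2 + 23%×35 = 9.994 kg.

9.99 kg P₂O₅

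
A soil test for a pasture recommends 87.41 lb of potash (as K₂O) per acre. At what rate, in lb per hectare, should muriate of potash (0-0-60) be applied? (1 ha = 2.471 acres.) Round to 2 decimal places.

359.98 lb of product per hectare

Product per acre = 87.41 / 60% = 145.683 lb.
Convert to per hectare: 145.683 × 2.471 = 359.984 lb.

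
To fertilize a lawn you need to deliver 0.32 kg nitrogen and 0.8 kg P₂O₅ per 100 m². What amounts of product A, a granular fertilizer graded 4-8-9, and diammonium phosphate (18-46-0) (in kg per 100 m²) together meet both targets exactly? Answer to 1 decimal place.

0.8 kg product A, 1.6 kg diammonium phosphate

With a, b = kg per 100 m² of product A and diammonium phosphate:
N: 0.04·a + 0.18·b = 0.32
P₂O₅: 0.08·a + 0.46·b = 0.8
Eliminate a: (row1) − 0.04/0.08·(row2) → -0.05·b = -0.08, so b = 1.6.
Back-substitute: a = (0.32 − 0.18·1.6) / 0.04 = 0.8.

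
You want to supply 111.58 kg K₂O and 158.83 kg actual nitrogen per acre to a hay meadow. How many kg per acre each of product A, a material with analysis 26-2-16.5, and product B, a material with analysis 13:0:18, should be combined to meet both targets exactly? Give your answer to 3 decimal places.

With a, b = kg per acre of product A and product B:
K₂O: 0.165·a + 0.18·b = 111.58
N: 0.26·a + 0.13·b = 158.83
Eliminate a: (row1) − 0.165/0.26·(row2) → 0.0975·b = 10.784, so b = 110.6055.
Back-substitute: a = (111.58 − 0.18·110.6055) / 0.165 = 555.5819.

555.582 kg product A, 110.606 kg product B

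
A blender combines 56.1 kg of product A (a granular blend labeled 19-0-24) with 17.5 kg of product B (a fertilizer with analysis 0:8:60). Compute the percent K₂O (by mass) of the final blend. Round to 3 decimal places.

Total mass = 56.1 + 17.5 = 73.6 kg.
K₂O mass = 24%×56.1 + 60%×17.5 = 23.964 kg.
% K₂O = 23.964 / 73.6 = 32.5598%.

32.560% K₂O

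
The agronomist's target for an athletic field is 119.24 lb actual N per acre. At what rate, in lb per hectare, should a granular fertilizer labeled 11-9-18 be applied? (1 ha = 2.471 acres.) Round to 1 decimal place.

Product per acre = 119.24 / 11% = 1084 lb.
Convert to per hectare: 1084 × 2.471 = 2678.56 lb.

2678.6 lb of product per hectare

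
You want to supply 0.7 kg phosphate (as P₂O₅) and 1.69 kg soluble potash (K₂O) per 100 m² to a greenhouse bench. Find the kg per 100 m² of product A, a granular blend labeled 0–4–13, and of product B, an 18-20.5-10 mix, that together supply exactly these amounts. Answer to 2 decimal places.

Per-100 m² balance (a = product A, b = product B):
P₂O₅: 0.04·a + 0.205·b = 0.7
K₂O: 0.13·a + 0.1·b = 1.69
Solving simultaneously: a = 12.2053, b = 1.03311.

12.21 kg product A, 1.03 kg product B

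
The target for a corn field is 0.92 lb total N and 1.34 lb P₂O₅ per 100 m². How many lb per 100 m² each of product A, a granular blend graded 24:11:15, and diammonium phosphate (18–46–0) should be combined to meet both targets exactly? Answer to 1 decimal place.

2.0 lb product A, 2.4 lb diammonium phosphate

With a, b = lb per 100 m² of product A and diammonium phosphate:
N: 0.24·a + 0.18·b = 0.92
P₂O₅: 0.11·a + 0.46·b = 1.34
Eliminate a: (row1) − 0.24/0.11·(row2) → -0.823636·b = -2.00364, so b = 2.43267.
Back-substitute: a = (0.92 − 0.18·2.43267) / 0.24 = 2.00883.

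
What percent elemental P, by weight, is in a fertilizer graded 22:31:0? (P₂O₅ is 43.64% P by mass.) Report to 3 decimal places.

13.528% P

%P = 31 × 0.4364 = 13.5284%.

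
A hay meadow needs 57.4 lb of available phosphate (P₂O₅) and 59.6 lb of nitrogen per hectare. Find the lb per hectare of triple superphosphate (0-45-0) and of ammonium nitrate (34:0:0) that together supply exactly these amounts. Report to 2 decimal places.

127.56 lb triple superphosphate, 175.29 lb ammonium nitrate

Let a = lb of triple superphosphate, b = lb of ammonium nitrate (per hectare).
P₂O₅: 0.45·a + 0·b = 57.4
N: 0·a + 0.34·b = 59.6
Solving simultaneously: a = 127.556, b = 175.294.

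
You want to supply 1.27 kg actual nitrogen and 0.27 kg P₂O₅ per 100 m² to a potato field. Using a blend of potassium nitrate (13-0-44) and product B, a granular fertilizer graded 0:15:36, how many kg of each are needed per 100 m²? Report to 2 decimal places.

Let a = kg of potassium nitrate, b = kg of product B (per 100 m²).
N: 0.13·a + 0·b = 1.27
P₂O₅: 0·a + 0.15·b = 0.27
Solving simultaneously: a = 9.76923, b = 1.8.

9.77 kg potassium nitrate, 1.80 kg product B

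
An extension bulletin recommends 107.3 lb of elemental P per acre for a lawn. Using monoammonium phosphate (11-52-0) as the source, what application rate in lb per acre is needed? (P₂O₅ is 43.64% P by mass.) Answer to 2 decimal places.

472.84 lb of product per acre

As P₂O₅: 107.3 / 0.4364 = 245.875 lb per acre.
Product per acre = 245.875 / 52% = 472.837 lb.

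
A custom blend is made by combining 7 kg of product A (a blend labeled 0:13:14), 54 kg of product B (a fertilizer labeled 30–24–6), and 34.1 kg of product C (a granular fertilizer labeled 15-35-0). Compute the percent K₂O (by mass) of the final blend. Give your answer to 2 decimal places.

4.44% K₂O

Total mass = 7 + 54 + 34.1 = 95.1 kg.
K₂O mass = 14%×7 + 6%×54 + 0%×34.1 = 4.22 kg.
% K₂O = 4.22 / 95.1 = 4.43743%.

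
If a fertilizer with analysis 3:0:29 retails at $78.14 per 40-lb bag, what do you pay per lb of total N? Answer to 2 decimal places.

N in bag = 40 × 3% = 1.2 lb.
Cost per lb N = $78.14 / 1.2 = $65.1167.

$65.12 per lb N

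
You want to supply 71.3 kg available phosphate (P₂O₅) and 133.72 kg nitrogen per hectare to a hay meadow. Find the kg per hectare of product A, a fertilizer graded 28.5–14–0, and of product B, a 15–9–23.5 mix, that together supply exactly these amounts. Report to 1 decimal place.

288.1 kg product A, 344.0 kg product B

Per-hectare balance (a = product A, b = product B):
P₂O₅: 0.14·a + 0.09·b = 71.3
N: 0.285·a + 0.15·b = 133.72
Solving simultaneously: a = 288.129, b = 344.022.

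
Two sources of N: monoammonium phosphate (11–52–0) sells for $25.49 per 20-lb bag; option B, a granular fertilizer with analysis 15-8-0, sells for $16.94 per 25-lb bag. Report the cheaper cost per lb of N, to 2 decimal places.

$4.52 per lb N (option B)

monoammonium phosphate: N per bag = 20 × 11% = 2.2 lb; cost = 25.49 / 2.2 = $11.5864/lb N.
option B: N per bag = 25 × 15% = 3.75 lb; cost = 16.94 / 3.75 = $4.5173/lb N.
option B is cheaper.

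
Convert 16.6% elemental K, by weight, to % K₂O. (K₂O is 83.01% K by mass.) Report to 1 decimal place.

20.0% K₂O

%K₂O = 16.6 / 0.8301 = 19.9976%.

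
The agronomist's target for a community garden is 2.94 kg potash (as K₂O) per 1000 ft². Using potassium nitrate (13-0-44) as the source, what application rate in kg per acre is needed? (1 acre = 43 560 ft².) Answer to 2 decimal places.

291.06 kg of product per acre

Product per 1000 ft² = 2.94 / 44% = 6.68182 kg.
Convert to per acre: 6.68182 × 43.56 = 291.06 kg.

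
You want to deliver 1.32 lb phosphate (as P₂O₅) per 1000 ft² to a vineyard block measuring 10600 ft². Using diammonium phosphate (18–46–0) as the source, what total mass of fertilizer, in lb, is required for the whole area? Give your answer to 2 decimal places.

30.42 lb

Product per 1000 ft² = 1.32 / 46% = 2.86957 lb.
Total product = 2.86957 × 10600 / 1000 = 30.4174 lb.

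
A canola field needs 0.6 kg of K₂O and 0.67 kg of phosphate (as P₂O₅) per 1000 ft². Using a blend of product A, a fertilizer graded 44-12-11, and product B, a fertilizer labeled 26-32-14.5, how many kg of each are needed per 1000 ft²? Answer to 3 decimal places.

5.329 kg product A, 0.096 kg product B

With a, b = kg per 1000 ft² of product A and product B:
K₂O: 0.11·a + 0.145·b = 0.6
P₂O₅: 0.12·a + 0.32·b = 0.67
Solving simultaneously: a = 5.32865, b = 0.0955056.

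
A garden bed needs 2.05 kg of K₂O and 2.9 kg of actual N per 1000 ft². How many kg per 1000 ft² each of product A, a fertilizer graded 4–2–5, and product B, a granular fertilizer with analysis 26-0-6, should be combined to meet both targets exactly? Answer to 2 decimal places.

33.87 kg product A, 5.94 kg product B

With a, b = kg per 1000 ft² of product A and product B:
K₂O: 0.05·a + 0.06·b = 2.05
N: 0.04·a + 0.26·b = 2.9
Eliminate b: (row1) − 0.06/0.26·(row2) → 0.0407692·a = 1.38077, so a = 33.8679.
Then b = (2.9 − 0.04·33.8679) / 0.26 = 5.9434.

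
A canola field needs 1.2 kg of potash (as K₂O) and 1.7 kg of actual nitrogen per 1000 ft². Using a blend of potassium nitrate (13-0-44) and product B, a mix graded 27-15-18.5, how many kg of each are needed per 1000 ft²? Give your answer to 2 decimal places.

With a, b = kg per 1000 ft² of potassium nitrate and product B:
K₂O: 0.44·a + 0.185·b = 1.2
N: 0.13·a + 0.27·b = 1.7
Solving simultaneously: a = 0.100264, b = 6.24802.

0.10 kg potassium nitrate, 6.25 kg product B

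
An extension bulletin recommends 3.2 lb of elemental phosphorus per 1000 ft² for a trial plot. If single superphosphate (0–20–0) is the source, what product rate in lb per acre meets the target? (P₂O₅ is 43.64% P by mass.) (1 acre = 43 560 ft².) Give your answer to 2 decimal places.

As P₂O₅: 3.2 / 0.4364 = 7.33272 lb per 1000 ft².
Product per 1000 ft² = 7.33272 / 20% = 36.6636 lb.
Convert to per acre: 36.6636 × 43.56 = 1597.067 lb.

1597.07 lb of product per acre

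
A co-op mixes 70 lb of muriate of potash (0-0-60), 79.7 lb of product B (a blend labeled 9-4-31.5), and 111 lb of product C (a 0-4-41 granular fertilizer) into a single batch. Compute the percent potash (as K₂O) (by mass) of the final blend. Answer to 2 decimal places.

Total mass = 70 + 79.7 + 111 = 260.7 lb.
K₂O mass = 60%×70 + 31.5%×79.7 + 41%×111 = 112.615 lb.
% K₂O = 112.615 / 260.7 = 43.1974%.

43.20% K₂O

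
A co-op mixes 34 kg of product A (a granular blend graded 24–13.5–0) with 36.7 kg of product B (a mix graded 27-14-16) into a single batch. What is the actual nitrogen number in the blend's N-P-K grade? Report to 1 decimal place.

Total mass = 34 + 36.7 = 70.7 kg.
N mass = 24%×34 + 27%×36.7 = 18.069 kg.
% N = 18.069 / 70.7 = 25.5573%.

25.6% N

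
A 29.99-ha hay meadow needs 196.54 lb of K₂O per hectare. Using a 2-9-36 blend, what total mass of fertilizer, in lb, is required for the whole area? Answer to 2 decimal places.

Product per hectare = 196.54 / 36% = 545.944 lb.
Total product = 545.944 × 29.99 = 16372.874 lb.

16372.87 lb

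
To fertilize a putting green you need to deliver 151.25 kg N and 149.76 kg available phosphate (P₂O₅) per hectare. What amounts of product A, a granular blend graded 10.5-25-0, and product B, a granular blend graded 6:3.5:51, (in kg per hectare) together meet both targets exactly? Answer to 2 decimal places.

With a, b = kg per hectare of product A and product B:
N: 0.105·a + 0.06·b = 151.25
P₂O₅: 0.25·a + 0.035·b = 149.76
Solving simultaneously: a = 325.991, b = 1950.349.

325.99 kg product A, 1950.35 kg product B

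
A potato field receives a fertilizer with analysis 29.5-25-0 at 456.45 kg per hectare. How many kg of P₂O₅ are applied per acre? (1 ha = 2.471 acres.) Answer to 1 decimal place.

46.2 kg P₂O₅ per acre

P₂O₅ per hectare = 456.45 × 25% = 114.112 kg.
Convert to per acre: 114.112 × 0.404694 = 46.1807 kg.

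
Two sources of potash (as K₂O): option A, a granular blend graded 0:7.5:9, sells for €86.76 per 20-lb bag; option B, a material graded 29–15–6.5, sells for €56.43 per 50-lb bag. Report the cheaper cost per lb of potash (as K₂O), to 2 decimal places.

€17.36 per lb K₂O (option B)

option A: K₂O per bag = 20 × 9% = 1.8 lb; cost = 86.76 / 1.8 = €48.2000/lb K₂O.
option B: K₂O per bag = 50 × 6.5% = 3.25 lb; cost = 56.43 / 3.25 = €17.3631/lb K₂O.
option B is cheaper.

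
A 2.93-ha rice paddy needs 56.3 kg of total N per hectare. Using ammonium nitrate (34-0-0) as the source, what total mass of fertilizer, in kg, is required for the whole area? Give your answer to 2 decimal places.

485.17 kg

Product per hectare = 56.3 / 34% = 165.588 kg.
Total product = 165.588 × 2.93 = 485.174 kg.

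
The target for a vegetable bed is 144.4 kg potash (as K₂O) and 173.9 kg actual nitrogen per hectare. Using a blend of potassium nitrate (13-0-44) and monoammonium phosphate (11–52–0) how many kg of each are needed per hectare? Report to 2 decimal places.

With a, b = kg per hectare of potassium nitrate and monoammonium phosphate:
K₂O: 0.44·a + 0·b = 144.4
N: 0.13·a + 0.11·b = 173.9
Solving simultaneously: a = 328.182, b = 1193.058.

328.18 kg potassium nitrate, 1193.06 kg monoammonium phosphate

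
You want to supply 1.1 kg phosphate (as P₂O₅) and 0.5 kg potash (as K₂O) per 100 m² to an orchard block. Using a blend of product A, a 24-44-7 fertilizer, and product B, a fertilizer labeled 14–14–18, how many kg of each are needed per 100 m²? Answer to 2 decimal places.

1.84 kg product A, 2.06 kg product B

With a, b = kg per 100 m² of product A and product B:
P₂O₅: 0.44·a + 0.14·b = 1.1
K₂O: 0.07·a + 0.18·b = 0.5
From row1: a = (1.1 − 0.14·b) / 0.44.
Into row2: 0.07·(1.1 − 0.14·b)/0.44 + 0.18·b = 0.5 → b = 2.06052, a = 1.84438.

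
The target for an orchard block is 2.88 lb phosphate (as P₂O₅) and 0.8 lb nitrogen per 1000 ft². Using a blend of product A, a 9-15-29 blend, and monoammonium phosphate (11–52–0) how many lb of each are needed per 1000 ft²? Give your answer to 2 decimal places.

3.27 lb product A, 4.59 lb monoammonium phosphate

With a, b = lb per 1000 ft² of product A and monoammonium phosphate:
P₂O₅: 0.15·a + 0.52·b = 2.88
N: 0.09·a + 0.11·b = 0.8
Eliminate a: (row1) − 0.15/0.09·(row2) → 0.336667·b = 1.54667, so b = 4.59406.
Back-substitute: a = (2.88 − 0.52·4.59406) / 0.15 = 3.27393.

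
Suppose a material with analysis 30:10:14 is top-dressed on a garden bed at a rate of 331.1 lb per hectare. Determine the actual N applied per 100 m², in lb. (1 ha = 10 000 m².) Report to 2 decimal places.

0.99 lb N per hundred sq m

nitrogen per hectare = 331.1 × 30% = 99.33 lb.
Convert to per 100 m²: 99.33 × 0.01 = 0.9933 lb.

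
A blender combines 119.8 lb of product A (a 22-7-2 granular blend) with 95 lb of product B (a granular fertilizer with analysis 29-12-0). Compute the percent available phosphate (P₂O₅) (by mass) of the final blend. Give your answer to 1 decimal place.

Total mass = 119.8 + 95 = 214.8 lb.
P₂O₅ mass = 7%×119.8 + 12%×95 = 19.786 lb.
% P₂O₅ = 19.786 / 214.8 = 9.21136%.

9.2% P₂O₅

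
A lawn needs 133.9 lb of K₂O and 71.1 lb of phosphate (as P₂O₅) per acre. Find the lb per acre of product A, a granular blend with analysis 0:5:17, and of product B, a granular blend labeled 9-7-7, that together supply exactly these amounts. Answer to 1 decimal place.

523.3 lb product A, 641.9 lb product B

Let a = lb of product A, b = lb of product B (per acre).
K₂O: 0.17·a + 0.07·b = 133.9
P₂O₅: 0.05·a + 0.07·b = 71.1
From row1: a = (133.9 − 0.07·b) / 0.17.
Into row2: 0.05·(133.9 − 0.07·b)/0.17 + 0.07·b = 71.1 → b = 641.905, a = 523.333.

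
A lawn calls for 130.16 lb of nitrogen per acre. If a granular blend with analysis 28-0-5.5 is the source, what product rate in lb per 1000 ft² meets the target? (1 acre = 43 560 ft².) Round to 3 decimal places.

Product per acre = 130.16 / 28% = 464.857 lb.
Convert to per 1000 ft²: 464.857 × 0.0229568 = 10.6717 lb.

10.672 lb of product per thousand sq ft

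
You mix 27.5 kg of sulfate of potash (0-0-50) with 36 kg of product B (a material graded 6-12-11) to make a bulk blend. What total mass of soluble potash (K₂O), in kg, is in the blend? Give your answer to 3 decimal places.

K₂O mass = 50%×27.5 + 11%×36 = 17.71 kg.

17.710 kg K₂O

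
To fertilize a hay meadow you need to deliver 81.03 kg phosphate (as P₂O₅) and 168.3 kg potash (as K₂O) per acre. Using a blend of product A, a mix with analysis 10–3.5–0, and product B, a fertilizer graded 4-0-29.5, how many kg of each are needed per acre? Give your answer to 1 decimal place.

Per-acre balance (a = product A, b = product B):
P₂O₅: 0.035·a + 0·b = 81.03
K₂O: 0·a + 0.295·b = 168.3
Solving simultaneously: a = 2315.14, b = 570.508.

2315.1 kg product A, 570.5 kg product B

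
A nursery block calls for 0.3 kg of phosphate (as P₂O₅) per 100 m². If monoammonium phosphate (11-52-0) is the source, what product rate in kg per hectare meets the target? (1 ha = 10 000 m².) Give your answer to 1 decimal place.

Product per 100 m² = 0.3 / 52% = 0.576923 kg.
Convert to per hectare: 0.576923 × 100 = 57.6923 kg.

57.7 kg of product per hectare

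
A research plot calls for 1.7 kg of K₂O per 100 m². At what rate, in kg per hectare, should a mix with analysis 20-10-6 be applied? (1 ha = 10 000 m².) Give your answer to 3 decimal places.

2833.333 kg of product per hectare

Product per 100 m² = 1.7 / 6% = 28.3333 kg.
Convert to per hectare: 28.3333 × 100 = 2833.3333 kg.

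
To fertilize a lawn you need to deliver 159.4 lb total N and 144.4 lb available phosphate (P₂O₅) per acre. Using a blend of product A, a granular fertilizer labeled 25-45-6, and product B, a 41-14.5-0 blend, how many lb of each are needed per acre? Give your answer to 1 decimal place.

243.4 lb product A, 240.3 lb product B

Per-acre balance (a = product A, b = product B):
N: 0.25·a + 0.41·b = 159.4
P₂O₅: 0.45·a + 0.145·b = 144.4
Eliminate a: (row1) − 0.25/0.45·(row2) → 0.329444·b = 79.1778, so b = 240.337.
Back-substitute: a = (159.4 − 0.41·240.337) / 0.25 = 243.447.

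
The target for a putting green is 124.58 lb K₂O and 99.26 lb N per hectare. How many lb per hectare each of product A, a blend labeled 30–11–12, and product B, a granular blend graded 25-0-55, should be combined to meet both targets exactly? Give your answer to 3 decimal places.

173.689 lb product A, 188.613 lb product B

With a, b = lb per hectare of product A and product B:
K₂O: 0.12·a + 0.55·b = 124.58
N: 0.3·a + 0.25·b = 99.26
Solving simultaneously: a = 173.6889, b = 188.6133.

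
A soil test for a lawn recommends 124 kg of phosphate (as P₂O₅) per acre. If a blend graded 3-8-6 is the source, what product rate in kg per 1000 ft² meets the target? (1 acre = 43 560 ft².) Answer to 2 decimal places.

35.58 kg of product per thousand sq ft

Product per acre = 124 / 8% = 1550 kg.
Convert to per 1000 ft²: 1550 × 0.0229568 = 35.5831 kg.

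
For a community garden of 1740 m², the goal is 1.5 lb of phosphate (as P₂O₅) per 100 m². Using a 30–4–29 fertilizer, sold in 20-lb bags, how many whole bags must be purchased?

33 bags

Product per 100 m² = 1.5 / 4% = 37.5 lb.
Total product = 37.5 × 1740 / 100 = 652.5 lb.
Bags = ⌈652.5 / 20⌉ = 33.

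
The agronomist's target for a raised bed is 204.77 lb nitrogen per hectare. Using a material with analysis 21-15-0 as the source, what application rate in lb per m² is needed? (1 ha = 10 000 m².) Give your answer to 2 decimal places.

Product per hectare = 204.77 / 21% = 975.095 lb.
Convert to per m²: 975.095 × 0.0001 = 0.0975095 lb.

0.10 lb of product per sq m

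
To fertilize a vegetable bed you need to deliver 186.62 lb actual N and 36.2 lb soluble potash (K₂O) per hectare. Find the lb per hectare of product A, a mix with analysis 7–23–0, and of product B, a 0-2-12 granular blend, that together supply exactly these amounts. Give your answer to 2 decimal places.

Let a = lb of product A, b = lb of product B (per hectare).
N: 0.07·a + 0·b = 186.62
K₂O: 0·a + 0.12·b = 36.2
Solving simultaneously: a = 2666, b = 301.667.

2666.00 lb product A, 301.67 lb product B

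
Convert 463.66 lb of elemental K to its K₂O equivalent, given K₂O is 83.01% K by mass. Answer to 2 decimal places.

K₂O = 463.66 / 0.8301 = 558.559 lb.

558.56 lb K₂O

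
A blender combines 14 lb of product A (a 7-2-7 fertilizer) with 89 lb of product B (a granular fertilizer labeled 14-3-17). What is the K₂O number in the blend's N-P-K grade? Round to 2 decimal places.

Total mass = 14 + 89 = 103 lb.
K₂O mass = 7%×14 + 17%×89 = 16.11 lb.
% K₂O = 16.11 / 103 = 15.6408%.

15.64% K₂O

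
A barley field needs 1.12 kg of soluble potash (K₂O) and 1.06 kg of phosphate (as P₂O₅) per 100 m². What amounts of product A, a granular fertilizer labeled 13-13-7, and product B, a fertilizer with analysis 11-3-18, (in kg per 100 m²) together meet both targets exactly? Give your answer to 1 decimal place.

7.4 kg product A, 3.4 kg product B

Per-100 m² balance (a = product A, b = product B):
K₂O: 0.07·a + 0.18·b = 1.12
P₂O₅: 0.13·a + 0.03·b = 1.06
Eliminate a: (row1) − 0.07/0.13·(row2) → 0.163846·b = 0.549231, so b = 3.35211.
Back-substitute: a = (1.12 − 0.18·3.35211) / 0.07 = 7.38028.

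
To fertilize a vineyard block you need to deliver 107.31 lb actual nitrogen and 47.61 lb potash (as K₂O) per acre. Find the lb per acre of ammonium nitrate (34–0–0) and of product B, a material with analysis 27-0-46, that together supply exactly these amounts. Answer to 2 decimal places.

233.43 lb ammonium nitrate, 103.50 lb product B

Per-acre balance (a = ammonium nitrate, b = product B):
N: 0.34·a + 0.27·b = 107.31
K₂O: 0·a + 0.46·b = 47.61
Solving simultaneously: a = 233.426, b = 103.5.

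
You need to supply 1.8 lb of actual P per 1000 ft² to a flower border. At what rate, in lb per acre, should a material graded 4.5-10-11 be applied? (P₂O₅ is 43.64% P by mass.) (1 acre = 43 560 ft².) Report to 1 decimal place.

As P₂O₅: 1.8 / 0.4364 = 4.12466 lb per 1000 ft².
Product per 1000 ft² = 4.12466 / 10% = 41.2466 lb.
Convert to per acre: 41.2466 × 43.56 = 1796.7003 lb.

1796.7 lb of product per acre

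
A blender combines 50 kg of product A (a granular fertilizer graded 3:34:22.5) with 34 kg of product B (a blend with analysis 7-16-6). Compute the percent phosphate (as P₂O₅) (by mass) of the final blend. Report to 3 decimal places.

Total mass = 50 + 34 = 84 kg.
P₂O₅ mass = 34%×50 + 16%×34 = 22.44 kg.
% P₂O₅ = 22.44 / 84 = 26.7143%.

26.714% P₂O₅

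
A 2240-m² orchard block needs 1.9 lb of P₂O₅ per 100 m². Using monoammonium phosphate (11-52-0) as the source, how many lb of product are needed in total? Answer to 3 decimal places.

Product per 100 m² = 1.9 / 52% = 3.65385 lb.
Total product = 3.65385 × 2240 / 100 = 81.8462 lb.

81.846 lb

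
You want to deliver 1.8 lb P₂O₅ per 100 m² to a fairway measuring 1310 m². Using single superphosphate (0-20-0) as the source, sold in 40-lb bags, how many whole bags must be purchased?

3 bags

Product per 100 m² = 1.8 / 20% = 9 lb.
Total product = 9 × 1310 / 100 = 117.9 lb.
Bags = ⌈117.9 / 40⌉ = 3.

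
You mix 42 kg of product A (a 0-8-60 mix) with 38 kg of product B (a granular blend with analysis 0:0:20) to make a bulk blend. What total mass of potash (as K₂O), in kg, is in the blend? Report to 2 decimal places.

K₂O mass = 60%×42 + 20%×38 = 32.8 kg.

32.80 kg K₂O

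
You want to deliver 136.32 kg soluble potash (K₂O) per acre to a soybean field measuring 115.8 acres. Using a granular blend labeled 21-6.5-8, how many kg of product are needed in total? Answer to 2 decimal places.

Product per acre = 136.32 / 8% = 1704 kg.
Total product = 1704 × 115.8 = 197323.2 kg.

197323.20 kg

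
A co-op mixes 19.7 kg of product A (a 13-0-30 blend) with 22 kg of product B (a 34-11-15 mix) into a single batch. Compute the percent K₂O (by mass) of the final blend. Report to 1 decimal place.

Total mass = 19.7 + 22 = 41.7 kg.
K₂O mass = 30%×19.7 + 15%×22 = 9.21 kg.
% K₂O = 9.21 / 41.7 = 22.0863%.

22.1% K₂O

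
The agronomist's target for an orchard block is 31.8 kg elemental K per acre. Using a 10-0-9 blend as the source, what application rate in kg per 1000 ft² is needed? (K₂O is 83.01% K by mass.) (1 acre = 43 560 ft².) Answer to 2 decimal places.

As K₂O: 31.8 / 0.8301 = 38.3086 kg per acre.
Product per acre = 38.3086 / 9% = 425.652 kg.
Convert to per 1000 ft²: 425.652 × 0.0229568 = 9.77161 kg.

9.77 kg of product per thousand sq ft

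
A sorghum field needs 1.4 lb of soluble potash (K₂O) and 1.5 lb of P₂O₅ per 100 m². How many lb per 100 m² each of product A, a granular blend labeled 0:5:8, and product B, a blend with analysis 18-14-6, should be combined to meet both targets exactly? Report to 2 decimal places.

12.93 lb product A, 6.10 lb product B

With a, b = lb per 100 m² of product A and product B:
K₂O: 0.08·a + 0.06·b = 1.4
P₂O₅: 0.05·a + 0.14·b = 1.5
Eliminate b: (row1) − 0.06/0.14·(row2) → 0.0585714·a = 0.757143, so a = 12.9268.
Then b = (1.5 − 0.05·12.9268) / 0.14 = 6.09756.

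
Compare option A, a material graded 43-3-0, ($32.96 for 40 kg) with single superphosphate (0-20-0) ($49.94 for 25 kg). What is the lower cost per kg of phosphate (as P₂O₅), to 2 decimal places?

option A: P₂O₅ per bag = 40 × 3% = 1.2 kg; cost = 32.96 / 1.2 = $27.4667/kg P₂O₅.
single superphosphate: P₂O₅ per bag = 25 × 20% = 5 kg; cost = 49.94 / 5 = $9.9880/kg P₂O₅.
single superphosphate is cheaper.

$9.99 per kg P₂O₅ (single superphosphate)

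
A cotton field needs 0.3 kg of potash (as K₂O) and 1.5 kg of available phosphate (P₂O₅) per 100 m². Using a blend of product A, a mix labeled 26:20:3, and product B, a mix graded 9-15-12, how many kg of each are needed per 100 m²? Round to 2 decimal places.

6.92 kg product A, 0.77 kg product B

Per-100 m² balance (a = product A, b = product B):
K₂O: 0.03·a + 0.12·b = 0.3
P₂O₅: 0.2·a + 0.15·b = 1.5
Solving simultaneously: a = 6.92308, b = 0.769231.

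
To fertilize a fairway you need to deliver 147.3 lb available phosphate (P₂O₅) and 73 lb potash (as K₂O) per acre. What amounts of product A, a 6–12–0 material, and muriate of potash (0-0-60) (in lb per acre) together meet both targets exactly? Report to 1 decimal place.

With a, b = lb per acre of product A and muriate of potash:
P₂O₅: 0.12·a + 0·b = 147.3
K₂O: 0·a + 0.6·b = 73
Solving simultaneously: a = 1227.5, b = 121.667.

1227.5 lb product A, 121.7 lb muriate of potash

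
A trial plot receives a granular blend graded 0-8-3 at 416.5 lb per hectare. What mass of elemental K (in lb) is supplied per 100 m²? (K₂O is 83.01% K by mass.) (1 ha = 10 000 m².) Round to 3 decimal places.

0.104 lb K per hundred sq m

K₂O per hectare = 416.5 × 3% = 12.495 lb.
Elemental K = 12.495 × 0.8301 = 10.3721 lb per hectare.
Convert to per 100 m²: 10.3721 × 0.01 = 0.103721 lb.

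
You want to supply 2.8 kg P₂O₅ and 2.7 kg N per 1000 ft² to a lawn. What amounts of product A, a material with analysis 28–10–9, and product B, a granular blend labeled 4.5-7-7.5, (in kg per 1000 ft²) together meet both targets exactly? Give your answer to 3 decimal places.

With a, b = kg per 1000 ft² of product A and product B:
P₂O₅: 0.1·a + 0.07·b = 2.8
N: 0.28·a + 0.045·b = 2.7
Solving simultaneously: a = 4.17219, b = 34.0397.

4.172 kg product A, 34.040 kg product B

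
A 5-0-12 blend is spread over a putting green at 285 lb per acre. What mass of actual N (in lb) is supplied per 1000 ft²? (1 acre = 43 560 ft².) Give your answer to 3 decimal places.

nitrogen per acre = 285 × 5% = 14.25 lb.
Convert to per 1000 ft²: 14.25 × 0.0229568 = 0.327135 lb.

0.327 lb N per thousand sq ft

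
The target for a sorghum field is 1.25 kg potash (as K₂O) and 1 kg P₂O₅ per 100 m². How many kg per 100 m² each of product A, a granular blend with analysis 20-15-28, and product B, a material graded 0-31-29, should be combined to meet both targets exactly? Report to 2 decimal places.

2.25 kg product A, 2.14 kg product B

With a, b = kg per 100 m² of product A and product B:
K₂O: 0.28·a + 0.29·b = 1.25
P₂O₅: 0.15·a + 0.31·b = 1
From row1: a = (1.25 − 0.29·b) / 0.28.
Into row2: 0.15·(1.25 − 0.29·b)/0.28 + 0.31·b = 1 → b = 2.13626, a = 2.25173.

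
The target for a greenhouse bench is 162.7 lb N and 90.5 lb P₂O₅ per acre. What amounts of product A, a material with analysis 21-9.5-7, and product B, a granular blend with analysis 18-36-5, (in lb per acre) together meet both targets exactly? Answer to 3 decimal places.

Let a = lb of product A, b = lb of product B (per acre).
N: 0.21·a + 0.18·b = 162.7
P₂O₅: 0.095·a + 0.36·b = 90.5
From row1: a = (162.7 − 0.18·b) / 0.21.
Into row2: 0.095·(162.7 − 0.18·b)/0.21 + 0.36·b = 90.5 → b = 60.6581, a = 722.7692.

722.769 lb product A, 60.658 lb product B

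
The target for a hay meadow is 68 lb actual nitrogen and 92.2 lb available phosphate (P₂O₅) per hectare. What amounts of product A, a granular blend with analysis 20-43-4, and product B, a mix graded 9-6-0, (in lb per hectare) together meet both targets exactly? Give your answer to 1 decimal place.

158.0 lb product A, 404.5 lb product B

Per-hectare balance (a = product A, b = product B):
N: 0.2·a + 0.09·b = 68
P₂O₅: 0.43·a + 0.06·b = 92.2
Eliminate b: (row1) − 0.09/0.06·(row2) → -0.445·a = -70.3, so a = 157.978.
Then b = (92.2 − 0.43·157.978) / 0.06 = 404.494.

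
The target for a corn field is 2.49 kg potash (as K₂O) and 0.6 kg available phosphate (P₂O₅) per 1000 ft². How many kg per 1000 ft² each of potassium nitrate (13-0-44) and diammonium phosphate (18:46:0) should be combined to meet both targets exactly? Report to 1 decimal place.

With a, b = kg per 1000 ft² of potassium nitrate and diammonium phosphate:
K₂O: 0.44·a + 0·b = 2.49
P₂O₅: 0·a + 0.46·b = 0.6
Solving simultaneously: a = 5.65909, b = 1.30435.

5.7 kg potassium nitrate, 1.3 kg diammonium phosphate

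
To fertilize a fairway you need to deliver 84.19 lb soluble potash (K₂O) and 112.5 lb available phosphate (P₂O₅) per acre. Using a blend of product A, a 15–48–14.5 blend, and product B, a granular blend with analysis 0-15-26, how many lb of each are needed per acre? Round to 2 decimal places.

With a, b = lb per acre of product A and product B:
K₂O: 0.145·a + 0.26·b = 84.19
P₂O₅: 0.48·a + 0.15·b = 112.5
Solving simultaneously: a = 161.295, b = 233.854.

161.30 lb product A, 233.85 lb product B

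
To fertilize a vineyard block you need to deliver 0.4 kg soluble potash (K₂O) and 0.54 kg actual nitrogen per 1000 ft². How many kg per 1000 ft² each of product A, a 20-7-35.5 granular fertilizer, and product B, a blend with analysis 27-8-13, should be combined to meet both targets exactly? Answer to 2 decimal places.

0.54 kg product A, 1.60 kg product B

With a, b = kg per 1000 ft² of product A and product B:
K₂O: 0.355·a + 0.13·b = 0.4
N: 0.2·a + 0.27·b = 0.54
Eliminate b: (row1) − 0.13/0.27·(row2) → 0.258704·a = 0.14, so a = 0.54116.
Then b = (0.54 − 0.2·0.54116) / 0.27 = 1.59914.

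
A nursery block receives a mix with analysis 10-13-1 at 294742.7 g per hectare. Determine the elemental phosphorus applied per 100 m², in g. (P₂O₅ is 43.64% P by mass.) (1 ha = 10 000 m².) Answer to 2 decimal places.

167.21 g P per hundred sq m

P₂O₅ per hectare = 294742.7 × 13% = 38316.6 g.
Elemental P = 38316.6 × 0.4364 = 16721.3 g per hectare.
Convert to per 100 m²: 16721.3 × 0.01 = 167.213 g.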